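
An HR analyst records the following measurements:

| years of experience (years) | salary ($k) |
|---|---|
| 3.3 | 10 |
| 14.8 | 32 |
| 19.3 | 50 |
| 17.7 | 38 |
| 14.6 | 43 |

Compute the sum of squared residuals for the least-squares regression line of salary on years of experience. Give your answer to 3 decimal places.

n = 5, Σx = 69.7, Σy = 173, Σxy = 2772, Σx² = 1128.87, Σy² = 6917
Sxx = Σx² − (Σx)²/n = 1128.87 − 971.618 = 157.252
Sxy = Σxy − (Σx)(Σy)/n = 2772 − 2411.62 = 360.38
Syy = Σy² − (Σy)²/n = 6917 − 5985.8 = 931.2
b = Sxy/Sxx = 360.38/157.252 = 2.291736
SSE = Syy − b·Sxy = 931.2 − 2.291736·360.38 = 105.304340

105.304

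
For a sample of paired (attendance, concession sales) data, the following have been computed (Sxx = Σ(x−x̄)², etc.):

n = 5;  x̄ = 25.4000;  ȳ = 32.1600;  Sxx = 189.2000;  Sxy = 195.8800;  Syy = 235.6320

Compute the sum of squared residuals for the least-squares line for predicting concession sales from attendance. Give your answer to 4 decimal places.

32.8362

b = Sxy/Sxx = 195.88/189.2 = 1.035307
SSE = Syy − b·Sxy = 235.632 − 1.035307·195.88 = 32.836152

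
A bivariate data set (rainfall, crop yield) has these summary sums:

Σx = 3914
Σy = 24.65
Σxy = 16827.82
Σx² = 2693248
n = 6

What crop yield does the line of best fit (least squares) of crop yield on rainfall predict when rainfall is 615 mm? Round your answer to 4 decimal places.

Sxx = Σx² − (Σx)²/n = 2693248 − 2553232.666667 = 140015.333333
Sxy = Σxy − (Σx)(Σy)/n = 16827.82 − 16080.016667 = 747.803333
b = Sxy/Sxx = 747.803333/140015.333333 = 0.005341
a = ȳ − b·x̄ = 4.108333 − 0.005341·652.333333 = 0.624307
ŷ(615) = a + b·615 = 0.624307 + 0.005341·615 = 3.908941

3.9089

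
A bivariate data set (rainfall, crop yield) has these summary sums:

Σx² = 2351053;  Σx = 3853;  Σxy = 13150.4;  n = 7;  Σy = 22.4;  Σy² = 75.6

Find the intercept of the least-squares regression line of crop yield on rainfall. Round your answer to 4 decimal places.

Sxx = Σx² − (Σx)²/n = 2351053 − 2120801.285714 = 230251.714286
Sxy = Σxy − (Σx)(Σy)/n = 13150.4 − 12329.6 = 820.8
b = Sxy/Sxx = 820.8/230251.714286 = 0.003565
a = ȳ − b·x̄ = 3.2 − 0.003565·550.428571 = 1.237835

1.2378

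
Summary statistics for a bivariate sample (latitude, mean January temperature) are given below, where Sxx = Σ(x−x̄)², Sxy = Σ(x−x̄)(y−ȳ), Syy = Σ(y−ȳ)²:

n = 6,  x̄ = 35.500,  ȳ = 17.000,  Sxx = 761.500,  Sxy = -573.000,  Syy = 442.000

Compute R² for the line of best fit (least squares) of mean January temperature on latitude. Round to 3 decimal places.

0.975

R² = Sxy²/(Sxx·Syy) = (-573)²/(761.5·442) = 0.975477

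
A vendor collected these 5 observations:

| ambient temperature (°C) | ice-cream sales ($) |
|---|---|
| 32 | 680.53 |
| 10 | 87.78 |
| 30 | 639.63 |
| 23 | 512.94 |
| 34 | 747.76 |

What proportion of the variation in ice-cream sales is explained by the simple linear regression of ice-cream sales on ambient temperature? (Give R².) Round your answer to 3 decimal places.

n = 5, Σx = 129, Σy = 2668.64, Σxy = 79065.12, Σx² = 3709, Σy² = 1702205.4074
Sxx = Σx² − (Σx)²/n = 3709 − 3328.2 = 380.8
Sxy = Σxy − (Σx)(Σy)/n = 79065.12 − 68850.912 = 10214.208
Syy = Σy² − (Σy)²/n = 1702205.4074 − 1424327.88992 = 277877.51748
R² = Sxy²/(Sxx·Syy) = (10214.208)²/(380.8·277877.51748) = 0.985959

0.986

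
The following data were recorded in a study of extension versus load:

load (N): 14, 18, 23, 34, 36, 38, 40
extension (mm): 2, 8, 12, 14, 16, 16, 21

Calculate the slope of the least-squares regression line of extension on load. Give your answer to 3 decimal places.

n = 7, Σx = 203, Σy = 89, Σxy = 2948, Σx² = 6545
Sxx = Σx² − (Σx)²/n = 6545 − 5887 = 658
Sxy = Σxy − (Σx)(Σy)/n = 2948 − 2581 = 367
b = Sxy/Sxx = 367/658 = 0.557751

0.558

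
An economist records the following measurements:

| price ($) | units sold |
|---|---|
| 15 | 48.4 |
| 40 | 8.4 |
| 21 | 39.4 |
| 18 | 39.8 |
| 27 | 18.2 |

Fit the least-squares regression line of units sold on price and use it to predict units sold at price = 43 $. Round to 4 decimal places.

n = 5, Σx = 121, Σy = 154.2, Σxy = 3097.2, Σx² = 3319
Sxx = Σx² − (Σx)²/n = 3319 − 2928.2 = 390.8
Sxy = Σxy − (Σx)(Σy)/n = 3097.2 − 3731.64 = -634.44
b = Sxy/Sxx = -634.44/390.8 = -1.623439
a = ȳ − b·x̄ = 30.84 − (-1.623439)·24.2 = 70.127226
ŷ(43) = a + b·43 = 70.127226 + (-1.623439)·43 = 0.319345

0.3193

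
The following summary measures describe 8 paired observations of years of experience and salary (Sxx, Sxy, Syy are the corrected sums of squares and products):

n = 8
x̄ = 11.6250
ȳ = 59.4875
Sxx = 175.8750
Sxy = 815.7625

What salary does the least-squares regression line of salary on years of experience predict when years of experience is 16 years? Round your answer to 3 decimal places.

b = Sxy/Sxx = 815.7625/175.875 = 4.638308
a = ȳ − b·x̄ = 59.4875 − 4.638308·11.625 = 5.567164
ŷ(16) = a + b·16 = 5.567164 + 4.638308·16 = 79.780100

79.780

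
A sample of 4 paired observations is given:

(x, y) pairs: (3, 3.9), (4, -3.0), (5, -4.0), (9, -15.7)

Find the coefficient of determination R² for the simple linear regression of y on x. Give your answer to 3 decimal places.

0.961

n = 4, Σx = 21, Σy = -18.8, Σxy = -161.6, Σx² = 131, Σy² = 286.7
Sxx = Σx² − (Σx)²/n = 131 − 110.25 = 20.75
Sxy = Σxy − (Σx)(Σy)/n = -161.6 − (-98.7) = -62.9
Syy = Σy² − (Σy)²/n = 286.7 − 88.36 = 198.34
R² = Sxy²/(Sxx·Syy) = (-62.9)²/(20.75·198.34) = 0.961331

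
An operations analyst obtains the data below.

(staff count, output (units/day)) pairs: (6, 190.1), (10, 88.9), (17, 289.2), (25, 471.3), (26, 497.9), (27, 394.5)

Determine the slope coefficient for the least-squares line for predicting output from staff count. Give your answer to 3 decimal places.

16.402

n = 6, Σx = 111, Σy = 1931.9, Σxy = 42325.4, Σx² = 2455
Sxx = Σx² − (Σx)²/n = 2455 − 2053.5 = 401.5
Sxy = Σxy − (Σx)(Σy)/n = 42325.4 − 35740.15 = 6585.25
b = Sxy/Sxx = 6585.25/401.5 = 16.401619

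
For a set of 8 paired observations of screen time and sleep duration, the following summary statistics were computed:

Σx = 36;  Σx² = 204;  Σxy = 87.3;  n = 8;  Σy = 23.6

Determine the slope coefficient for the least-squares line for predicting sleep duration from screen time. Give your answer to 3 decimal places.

Sxx = Σx² − (Σx)²/n = 204 − 162 = 42
Sxy = Σxy − (Σx)(Σy)/n = 87.3 − 106.2 = -18.9
b = Sxy/Sxx = -18.9/42 = -0.45

-0.450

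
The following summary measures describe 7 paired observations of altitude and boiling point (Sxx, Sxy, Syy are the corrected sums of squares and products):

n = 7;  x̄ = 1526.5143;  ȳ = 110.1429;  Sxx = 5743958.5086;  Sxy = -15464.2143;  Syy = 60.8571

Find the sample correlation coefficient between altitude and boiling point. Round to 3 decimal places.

-0.827

r = Sxy/√(Sxx·Syy) = -15464.2143/√(349560657.353721) = -15464.2143/18696.541321 = -0.827116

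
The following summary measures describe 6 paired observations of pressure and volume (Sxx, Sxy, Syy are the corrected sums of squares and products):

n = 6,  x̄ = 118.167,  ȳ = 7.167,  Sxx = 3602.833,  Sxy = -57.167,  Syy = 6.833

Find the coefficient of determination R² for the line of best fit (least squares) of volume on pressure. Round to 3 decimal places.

R² = Sxy²/(Sxx·Syy) = (-57.167)²/(3602.833·6.833) = 0.132750

0.133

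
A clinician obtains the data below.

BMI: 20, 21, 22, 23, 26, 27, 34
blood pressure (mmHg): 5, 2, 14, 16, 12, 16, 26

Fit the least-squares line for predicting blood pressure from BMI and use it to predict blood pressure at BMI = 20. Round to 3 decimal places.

6.339

n = 7, Σx = 173, Σy = 91, Σxy = 2446, Σx² = 4415
Sxx = Σx² − (Σx)²/n = 4415 − 4275.571429 = 139.428571
Sxy = Σxy − (Σx)(Σy)/n = 2446 − 2249 = 197
b = Sxy/Sxx = 197/139.428571 = 1.412910
a = ȳ − b·x̄ = 13 − 1.412910·24.714286 = -21.919057
ŷ(20) = a + b·20 = -21.919057 + 1.412910·20 = 6.339139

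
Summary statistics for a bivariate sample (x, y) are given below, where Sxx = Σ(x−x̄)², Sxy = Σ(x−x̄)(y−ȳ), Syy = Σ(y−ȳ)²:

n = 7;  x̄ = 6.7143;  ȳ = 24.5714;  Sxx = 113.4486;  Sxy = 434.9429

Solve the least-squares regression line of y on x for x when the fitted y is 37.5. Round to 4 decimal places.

10.0865

b = Sxy/Sxx = 434.9429/113.4486 = 3.833832
a = ȳ − b·x̄ = 24.5714 − 3.833832·6.7143 = -1.170100
Set a + b·x = 37.5: x = (37.5 − (-1.170100)) / 3.833832 = 10.086539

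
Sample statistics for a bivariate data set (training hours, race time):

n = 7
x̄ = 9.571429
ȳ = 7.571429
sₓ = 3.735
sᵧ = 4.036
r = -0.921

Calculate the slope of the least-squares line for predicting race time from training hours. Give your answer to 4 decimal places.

-0.9952

b = r · sᵧ/sₓ = -0.921 · 4.036/3.735 = -0.995222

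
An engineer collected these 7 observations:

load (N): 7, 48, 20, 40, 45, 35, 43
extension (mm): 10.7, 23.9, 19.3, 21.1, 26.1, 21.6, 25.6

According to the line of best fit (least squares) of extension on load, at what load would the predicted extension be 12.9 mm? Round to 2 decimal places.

n = 7, Σx = 238, Σy = 148.3, Σxy = 5483.4, Σx² = 9452
Sxx = Σx² − (Σx)²/n = 9452 − 8092 = 1360
Sxy = Σxy − (Σx)(Σy)/n = 5483.4 − 5042.2 = 441.2
b = Sxy/Sxx = 441.2/1360 = 0.324412
a = ȳ − b·x̄ = 21.185714 − 0.324412·34 = 10.155714
Set a + b·x = 12.9: x = (12.9 − 10.155714) / 0.324412 = 8.459267

8.46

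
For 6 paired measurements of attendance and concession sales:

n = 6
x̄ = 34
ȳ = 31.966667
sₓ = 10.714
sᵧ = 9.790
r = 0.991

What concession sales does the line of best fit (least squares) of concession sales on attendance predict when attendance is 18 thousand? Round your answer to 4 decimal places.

17.4781

b = r · sᵧ/sₓ = 0.991 · 9.79/10.714 = 0.905534
a = ȳ − b·x̄ = 31.966667 − 0.905534·34 = 1.178515
ŷ(18) = a + b·18 = 1.178515 + 0.905534·18 = 17.478125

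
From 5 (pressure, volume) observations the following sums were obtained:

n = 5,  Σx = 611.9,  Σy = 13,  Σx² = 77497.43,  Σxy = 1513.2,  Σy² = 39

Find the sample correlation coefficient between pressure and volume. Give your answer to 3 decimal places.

Sxx = Σx² − (Σx)²/n = 77497.43 − 74884.322 = 2613.108
Sxy = Σxy − (Σx)(Σy)/n = 1513.2 − 1590.94 = -77.74
Syy = Σy² − (Σy)²/n = 39 − 33.8 = 5.2
r = Sxy/√(Sxx·Syy) = -77.74/√(13588.1616) = -77.74/116.568270 = -0.666905

-0.667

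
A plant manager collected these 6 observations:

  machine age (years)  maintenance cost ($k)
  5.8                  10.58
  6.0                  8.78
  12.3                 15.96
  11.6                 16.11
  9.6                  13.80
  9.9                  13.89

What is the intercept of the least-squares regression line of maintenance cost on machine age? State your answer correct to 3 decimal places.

n = 6, Σx = 55.2, Σy = 79.12, Σxy = 767.219, Σx² = 545.66
Sxx = Σx² − (Σx)²/n = 545.66 − 507.84 = 37.82
Sxy = Σxy − (Σx)(Σy)/n = 767.219 − 727.904 = 39.315
b = Sxy/Sxx = 39.315/37.82 = 1.039529
a = ȳ − b·x̄ = 13.186667 − 1.039529·9.2 = 3.622997

3.623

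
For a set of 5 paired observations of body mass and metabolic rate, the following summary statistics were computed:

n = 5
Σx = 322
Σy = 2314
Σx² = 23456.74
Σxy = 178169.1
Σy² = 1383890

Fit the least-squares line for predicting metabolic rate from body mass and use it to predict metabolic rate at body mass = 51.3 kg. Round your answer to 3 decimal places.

322.417

Sxx = Σx² − (Σx)²/n = 23456.74 − 20736.8 = 2719.94
Sxy = Σxy − (Σx)(Σy)/n = 178169.1 − 149021.6 = 29147.5
b = Sxy/Sxx = 29147.5/2719.94 = 10.716229
a = ȳ − b·x̄ = 462.8 − 10.716229·64.4 = -227.325150
ŷ(51.3) = a + b·51.3 = -227.325150 + 10.716229·51.3 = 322.417400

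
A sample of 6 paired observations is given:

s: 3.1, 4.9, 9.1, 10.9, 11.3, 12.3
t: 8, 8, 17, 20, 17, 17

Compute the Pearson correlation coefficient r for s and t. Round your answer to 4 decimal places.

0.9249

n = 6, Σx = 51.6, Σy = 87, Σxy = 837.9, Σx² = 514.22, Σy² = 1395
Sxx = Σx² − (Σx)²/n = 514.22 − 443.76 = 70.46
Sxy = Σxy − (Σx)(Σy)/n = 837.9 − 748.2 = 89.7
Syy = Σy² − (Σy)²/n = 1395 − 1261.5 = 133.5
r = Sxy/√(Sxx·Syy) = 89.7/√(9406.41) = 89.7/96.986649 = 0.924870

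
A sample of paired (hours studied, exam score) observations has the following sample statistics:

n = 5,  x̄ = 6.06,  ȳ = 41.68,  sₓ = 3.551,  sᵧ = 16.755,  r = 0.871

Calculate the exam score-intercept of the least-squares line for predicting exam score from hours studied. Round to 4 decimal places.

b = r · sᵧ/sₓ = 0.871 · 16.755/3.551 = 4.109717
a = ȳ − b·x̄ = 41.68 − 4.109717·6.06 = 16.775115

16.7751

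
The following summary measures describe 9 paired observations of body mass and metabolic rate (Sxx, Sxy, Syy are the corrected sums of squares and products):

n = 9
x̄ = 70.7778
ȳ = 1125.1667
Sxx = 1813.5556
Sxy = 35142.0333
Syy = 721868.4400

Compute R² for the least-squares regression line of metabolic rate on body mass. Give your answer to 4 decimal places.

R² = Sxy²/(Sxx·Syy) = (35142.0333)²/(1813.5556·721868.44) = 0.943333

0.9433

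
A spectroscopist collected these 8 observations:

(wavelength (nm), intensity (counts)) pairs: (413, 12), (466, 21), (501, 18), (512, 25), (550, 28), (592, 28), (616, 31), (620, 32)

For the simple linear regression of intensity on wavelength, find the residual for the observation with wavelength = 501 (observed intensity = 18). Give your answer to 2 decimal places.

n = 8, Σx = 4270, Σy = 195, Σxy = 107472, Σx² = 2317690
Sxx = Σx² − (Σx)²/n = 2317690 − 2279112.5 = 38577.5
Sxy = Σxy − (Σx)(Σy)/n = 107472 − 104081.25 = 3390.75
b = Sxy/Sxx = 3390.75/38577.5 = 0.087894
a = ȳ − b·x̄ = 24.375 − 0.087894·533.75 = -22.538688
ŷ(501) = -22.538688 + 0.087894·501 = 21.496455
residual = y − ŷ = 18 − 21.496455 = -3.496455

-3.50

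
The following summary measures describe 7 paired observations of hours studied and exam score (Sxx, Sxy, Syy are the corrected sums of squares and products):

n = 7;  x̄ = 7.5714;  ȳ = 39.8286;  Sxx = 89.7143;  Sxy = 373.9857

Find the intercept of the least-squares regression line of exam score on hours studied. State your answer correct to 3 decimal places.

8.266

b = Sxy/Sxx = 373.9857/89.7143 = 4.168630
a = ȳ − b·x̄ = 39.8286 − 4.168630·7.5714 = 8.266237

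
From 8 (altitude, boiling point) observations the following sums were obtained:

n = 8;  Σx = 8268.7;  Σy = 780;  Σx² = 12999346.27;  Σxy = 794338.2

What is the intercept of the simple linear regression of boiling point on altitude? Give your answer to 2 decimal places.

100.25

Sxx = Σx² − (Σx)²/n = 12999346.27 − 8546424.96125 = 4452921.30875
Sxy = Σxy − (Σx)(Σy)/n = 794338.2 − 806198.25 = -11860.05
b = Sxy/Sxx = -11860.05/4452921.30875 = -0.002663
a = ȳ − b·x̄ = 97.5 − (-0.002663)·1033.5875 = 100.252889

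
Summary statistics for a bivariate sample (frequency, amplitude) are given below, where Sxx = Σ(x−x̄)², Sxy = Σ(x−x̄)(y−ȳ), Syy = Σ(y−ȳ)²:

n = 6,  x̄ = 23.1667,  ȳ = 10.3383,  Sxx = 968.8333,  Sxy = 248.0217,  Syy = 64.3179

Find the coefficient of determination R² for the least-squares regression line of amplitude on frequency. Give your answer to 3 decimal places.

0.987

R² = Sxy²/(Sxx·Syy) = (248.0217)²/(968.8333·64.3179) = 0.987185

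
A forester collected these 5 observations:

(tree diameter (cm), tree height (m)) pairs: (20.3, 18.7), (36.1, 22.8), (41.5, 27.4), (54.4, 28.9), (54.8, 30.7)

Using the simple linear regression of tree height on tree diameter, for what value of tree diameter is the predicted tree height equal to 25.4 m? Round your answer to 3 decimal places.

40.513

n = 5, Σx = 207.1, Σy = 128.5, Σxy = 5594.31, Σx² = 9399.95
Sxx = Σx² − (Σx)²/n = 9399.95 − 8578.082 = 821.868
Sxy = Σxy − (Σx)(Σy)/n = 5594.31 − 5322.47 = 271.84
b = Sxy/Sxx = 271.84/821.868 = 0.330759
a = ȳ − b·x̄ = 25.7 − 0.330759·41.42 = 11.999974
Set a + b·x = 25.4: x = (25.4 − 11.999974) / 0.330759 = 40.512994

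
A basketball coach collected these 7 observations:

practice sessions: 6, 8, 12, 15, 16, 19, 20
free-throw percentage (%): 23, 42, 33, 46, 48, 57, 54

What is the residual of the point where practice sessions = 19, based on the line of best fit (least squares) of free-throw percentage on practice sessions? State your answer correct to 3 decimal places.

3.245

n = 7, Σx = 96, Σy = 303, Σxy = 4491, Σx² = 1486
Sxx = Σx² − (Σx)²/n = 1486 − 1316.571429 = 169.428571
Sxy = Σxy − (Σx)(Σy)/n = 4491 − 4155.428571 = 335.571429
b = Sxy/Sxx = 335.571429/169.428571 = 1.980607
a = ȳ − b·x̄ = 43.285714 − 1.980607·13.714286 = 16.123103
ŷ(19) = 16.123103 + 1.980607·19 = 53.754637
residual = y − ŷ = 57 − 53.754637 = 3.245363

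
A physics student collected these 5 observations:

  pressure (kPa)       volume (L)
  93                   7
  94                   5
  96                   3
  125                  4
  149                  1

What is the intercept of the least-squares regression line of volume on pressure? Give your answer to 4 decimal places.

n = 5, Σx = 557, Σy = 20, Σxy = 2058, Σx² = 64527
Sxx = Σx² − (Σx)²/n = 64527 − 62049.8 = 2477.2
Sxy = Σxy − (Σx)(Σy)/n = 2058 − 2228 = -170
b = Sxy/Sxx = -170/2477.2 = -0.068626
a = ȳ − b·x̄ = 4 − (-0.068626)·111.4 = 11.644922

11.6449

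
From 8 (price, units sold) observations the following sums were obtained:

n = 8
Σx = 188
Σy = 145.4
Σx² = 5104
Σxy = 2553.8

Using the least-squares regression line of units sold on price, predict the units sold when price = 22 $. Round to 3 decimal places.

Sxx = Σx² − (Σx)²/n = 5104 − 4418 = 686
Sxy = Σxy − (Σx)(Σy)/n = 2553.8 − 3416.9 = -863.1
b = Sxy/Sxx = -863.1/686 = -1.258163
a = ȳ − b·x̄ = 18.175 − (-1.258163)·23.5 = 47.741837
ŷ(22) = a + b·22 = 47.741837 + (-1.258163)·22 = 20.062245

20.062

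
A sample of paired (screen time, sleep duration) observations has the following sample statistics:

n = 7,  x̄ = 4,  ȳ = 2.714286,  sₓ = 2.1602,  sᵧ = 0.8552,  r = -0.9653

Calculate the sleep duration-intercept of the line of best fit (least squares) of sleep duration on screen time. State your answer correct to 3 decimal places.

4.243

b = r · sᵧ/sₓ = -0.9653 · 0.8552/2.1602 = -0.382152
a = ȳ − b·x̄ = 2.714286 − (-0.382152)·4 = 4.242894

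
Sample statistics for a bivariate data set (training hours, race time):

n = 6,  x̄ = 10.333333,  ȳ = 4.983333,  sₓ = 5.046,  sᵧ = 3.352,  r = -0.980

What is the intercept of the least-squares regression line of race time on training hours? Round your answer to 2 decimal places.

b = r · sᵧ/sₓ = -0.98 · 3.352/5.046 = -0.651003
a = ȳ − b·x̄ = 4.983333 − (-0.651003)·10.333333 = 11.710361

11.71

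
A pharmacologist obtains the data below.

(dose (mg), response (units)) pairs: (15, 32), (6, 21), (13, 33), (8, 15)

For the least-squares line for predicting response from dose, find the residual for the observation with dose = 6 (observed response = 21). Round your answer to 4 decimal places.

3.7736

n = 4, Σx = 42, Σy = 101, Σxy = 1155, Σx² = 494
Sxx = Σx² − (Σx)²/n = 494 − 441 = 53
Sxy = Σxy − (Σx)(Σy)/n = 1155 − 1060.5 = 94.5
b = Sxy/Sxx = 94.5/53 = 1.783019
a = ȳ − b·x̄ = 25.25 − 1.783019·10.5 = 6.528302
ŷ(6) = 6.528302 + 1.783019·6 = 17.226415
residual = y − ŷ = 21 − 17.226415 = 3.773585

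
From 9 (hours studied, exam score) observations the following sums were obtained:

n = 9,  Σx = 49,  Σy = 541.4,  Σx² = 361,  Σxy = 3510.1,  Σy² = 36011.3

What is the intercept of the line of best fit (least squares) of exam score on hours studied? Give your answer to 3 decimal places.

27.654

Sxx = Σx² − (Σx)²/n = 361 − 266.777778 = 94.222222
Sxy = Σxy − (Σx)(Σy)/n = 3510.1 − 2947.622222 = 562.477778
b = Sxy/Sxx = 562.477778/94.222222 = 5.969693
a = ȳ − b·x̄ = 60.155556 − 5.969693·5.444444 = 27.653892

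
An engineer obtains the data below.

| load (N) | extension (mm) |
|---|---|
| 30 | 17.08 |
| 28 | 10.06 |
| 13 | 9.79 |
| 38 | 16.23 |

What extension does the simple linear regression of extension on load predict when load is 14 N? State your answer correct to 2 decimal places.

9.66

n = 4, Σx = 109, Σy = 53.16, Σxy = 1538.09, Σx² = 3297
Sxx = Σx² − (Σx)²/n = 3297 − 2970.25 = 326.75
Sxy = Σxy − (Σx)(Σy)/n = 1538.09 − 1448.61 = 89.48
b = Sxy/Sxx = 89.48/326.75 = 0.273849
a = ȳ − b·x̄ = 13.29 − 0.273849·27.25 = 5.827628
ŷ(14) = a + b·14 = 5.827628 + 0.273849·14 = 9.661507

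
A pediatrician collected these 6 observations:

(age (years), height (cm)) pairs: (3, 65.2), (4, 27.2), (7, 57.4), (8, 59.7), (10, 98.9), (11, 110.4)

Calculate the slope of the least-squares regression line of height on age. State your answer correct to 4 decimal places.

7.5895

n = 6, Σx = 43, Σy = 418.8, Σxy = 3387.2, Σx² = 359
Sxx = Σx² − (Σx)²/n = 359 − 308.166667 = 50.833333
Sxy = Σxy − (Σx)(Σy)/n = 3387.2 − 3001.4 = 385.8
b = Sxy/Sxx = 385.8/50.833333 = 7.589508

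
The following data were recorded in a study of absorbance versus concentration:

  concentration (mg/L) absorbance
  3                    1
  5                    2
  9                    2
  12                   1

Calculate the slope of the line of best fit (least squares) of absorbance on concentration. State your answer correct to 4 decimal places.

-0.0103

n = 4, Σx = 29, Σy = 6, Σxy = 43, Σx² = 259
Sxx = Σx² − (Σx)²/n = 259 − 210.25 = 48.75
Sxy = Σxy − (Σx)(Σy)/n = 43 − 43.5 = -0.5
b = Sxy/Sxx = -0.5/48.75 = -0.010256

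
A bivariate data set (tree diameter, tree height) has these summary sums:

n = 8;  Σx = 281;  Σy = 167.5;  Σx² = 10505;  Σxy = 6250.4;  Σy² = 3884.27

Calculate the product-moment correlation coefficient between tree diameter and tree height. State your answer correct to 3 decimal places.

0.750

Sxx = Σx² − (Σx)²/n = 10505 − 9870.125 = 634.875
Sxy = Σxy − (Σx)(Σy)/n = 6250.4 − 5883.4375 = 366.9625
Syy = Σy² − (Σy)²/n = 3884.27 − 3507.03125 = 377.23875
r = Sxy/√(Sxx·Syy) = 366.9625/√(239499.451406) = 366.9625/489.386812 = 0.749841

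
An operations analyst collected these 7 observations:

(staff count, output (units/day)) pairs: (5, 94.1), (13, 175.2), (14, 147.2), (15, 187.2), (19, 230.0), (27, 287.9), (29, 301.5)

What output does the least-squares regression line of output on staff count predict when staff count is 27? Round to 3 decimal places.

n = 7, Σx = 122, Σy = 1423.1, Σxy = 28503.7, Σx² = 2546
Sxx = Σx² − (Σx)²/n = 2546 − 2126.285714 = 419.714286
Sxy = Σxy − (Σx)(Σy)/n = 28503.7 − 24802.6 = 3701.1
b = Sxy/Sxx = 3701.1/419.714286 = 8.818142
a = ȳ − b·x̄ = 203.3 − 8.818142·17.428571 = 49.612389
ŷ(27) = a + b·27 = 49.612389 + 8.818142·27 = 287.702212

287.702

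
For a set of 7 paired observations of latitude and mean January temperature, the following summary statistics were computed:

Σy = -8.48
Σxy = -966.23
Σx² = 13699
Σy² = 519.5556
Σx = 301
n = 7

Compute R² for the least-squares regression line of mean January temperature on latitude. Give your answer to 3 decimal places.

Sxx = Σx² − (Σx)²/n = 13699 − 12943 = 756
Sxy = Σxy − (Σx)(Σy)/n = -966.23 − (-364.64) = -601.59
Syy = Σy² − (Σy)²/n = 519.5556 − 10.272914 = 509.282686
R² = Sxy²/(Sxx·Syy) = (-601.59)²/(756·509.282686) = 0.939984

0.940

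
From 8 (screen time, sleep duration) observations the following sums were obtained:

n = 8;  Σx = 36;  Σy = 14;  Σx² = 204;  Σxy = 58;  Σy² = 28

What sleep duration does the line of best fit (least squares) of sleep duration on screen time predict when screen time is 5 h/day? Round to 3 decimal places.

Sxx = Σx² − (Σx)²/n = 204 − 162 = 42
Sxy = Σxy − (Σx)(Σy)/n = 58 − 63 = -5
b = Sxy/Sxx = -5/42 = -0.119048
a = ȳ − b·x̄ = 1.75 − (-0.119048)·4.5 = 2.285714
ŷ(5) = a + b·5 = 2.285714 + (-0.119048)·5 = 1.690476

1.690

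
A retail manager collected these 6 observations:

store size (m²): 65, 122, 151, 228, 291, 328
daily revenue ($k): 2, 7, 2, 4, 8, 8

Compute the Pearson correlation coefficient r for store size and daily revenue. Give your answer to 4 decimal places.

0.7043

n = 6, Σx = 1185, Σy = 31, Σxy = 7150, Σx² = 286159, Σy² = 201
Sxx = Σx² − (Σx)²/n = 286159 − 234037.5 = 52121.5
Sxy = Σxy − (Σx)(Σy)/n = 7150 − 6122.5 = 1027.5
Syy = Σy² − (Σy)²/n = 201 − 160.166667 = 40.833333
r = Sxy/√(Sxx·Syy) = 1027.5/√(2128294.583333) = 1027.5/1458.867569 = 0.704313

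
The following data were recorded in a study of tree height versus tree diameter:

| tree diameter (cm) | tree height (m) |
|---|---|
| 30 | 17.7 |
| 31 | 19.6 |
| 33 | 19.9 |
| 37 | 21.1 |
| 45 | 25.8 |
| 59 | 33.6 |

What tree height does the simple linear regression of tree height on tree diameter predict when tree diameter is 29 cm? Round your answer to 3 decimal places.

17.609

n = 6, Σx = 235, Σy = 137.7, Σxy = 5719.4, Σx² = 9825
Sxx = Σx² − (Σx)²/n = 9825 − 9204.166667 = 620.833333
Sxy = Σxy − (Σx)(Σy)/n = 5719.4 − 5393.25 = 326.15
b = Sxy/Sxx = 326.15/620.833333 = 0.525342
a = ȳ − b·x̄ = 22.95 − 0.525342·39.166667 = 2.374094
ŷ(29) = a + b·29 = 2.374094 + 0.525342·29 = 17.609020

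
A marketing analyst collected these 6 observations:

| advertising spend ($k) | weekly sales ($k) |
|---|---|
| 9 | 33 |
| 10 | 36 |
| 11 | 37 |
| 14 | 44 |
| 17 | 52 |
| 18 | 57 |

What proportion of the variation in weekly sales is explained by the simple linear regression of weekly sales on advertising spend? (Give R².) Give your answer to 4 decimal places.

0.9865

n = 6, Σx = 79, Σy = 259, Σxy = 3590, Σx² = 1111, Σy² = 11643
Sxx = Σx² − (Σx)²/n = 1111 − 1040.166667 = 70.833333
Sxy = Σxy − (Σx)(Σy)/n = 3590 − 3410.166667 = 179.833333
Syy = Σy² − (Σy)²/n = 11643 − 11180.166667 = 462.833333
R² = Sxy²/(Sxx·Syy) = (179.833333)²/(70.833333·462.833333) = 0.986457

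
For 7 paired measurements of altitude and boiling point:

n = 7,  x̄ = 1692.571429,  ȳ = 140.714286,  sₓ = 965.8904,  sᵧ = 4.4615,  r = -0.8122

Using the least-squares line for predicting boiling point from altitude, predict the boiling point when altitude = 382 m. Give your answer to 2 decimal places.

145.63

b = r · sᵧ/sₓ = -0.8122 · 4.4615/965.8904 = -0.003752
a = ȳ − b·x̄ = 140.714286 − (-0.003752)·1692.571429 = 147.064130
ŷ(382) = a + b·382 = 147.064130 + (-0.003752)·382 = 145.631020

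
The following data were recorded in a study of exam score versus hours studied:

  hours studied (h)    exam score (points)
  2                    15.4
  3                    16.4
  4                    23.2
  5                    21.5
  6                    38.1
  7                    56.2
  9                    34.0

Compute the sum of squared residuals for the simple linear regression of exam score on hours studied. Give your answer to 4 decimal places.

591.1741

n = 7, Σx = 36, Σy = 204.8, Σxy = 1208.3, Σx² = 220, Σy² = 7272.66
Sxx = Σx² − (Σx)²/n = 220 − 185.142857 = 34.857143
Sxy = Σxy − (Σx)(Σy)/n = 1208.3 − 1053.257143 = 155.042857
Syy = Σy² − (Σy)²/n = 7272.66 − 5991.862857 = 1280.797143
b = Sxy/Sxx = 155.042857/34.857143 = 4.447951
SSE = Syy − b·Sxy = 1280.797143 − 4.447951·155.042857 = 591.174139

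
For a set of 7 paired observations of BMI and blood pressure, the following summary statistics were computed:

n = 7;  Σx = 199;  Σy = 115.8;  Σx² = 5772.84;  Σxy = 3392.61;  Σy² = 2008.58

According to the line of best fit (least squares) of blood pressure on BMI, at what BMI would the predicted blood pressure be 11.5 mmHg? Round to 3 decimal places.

Sxx = Σx² − (Σx)²/n = 5772.84 − 5657.285714 = 115.554286
Sxy = Σxy − (Σx)(Σy)/n = 3392.61 − 3292.028571 = 100.581429
b = Sxy/Sxx = 100.581429/115.554286 = 0.870426
a = ȳ − b·x̄ = 16.542857 − 0.870426·28.428571 = -8.202104
Set a + b·x = 11.5: x = (11.5 − (-8.202104)) / 0.870426 = 22.635019

22.635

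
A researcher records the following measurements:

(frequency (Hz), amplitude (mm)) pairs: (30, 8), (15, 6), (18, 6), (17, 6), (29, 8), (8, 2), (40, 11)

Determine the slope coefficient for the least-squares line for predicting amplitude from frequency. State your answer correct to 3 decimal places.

0.241

n = 7, Σx = 157, Σy = 47, Σxy = 1228, Σx² = 4243
Sxx = Σx² − (Σx)²/n = 4243 − 3521.285714 = 721.714286
Sxy = Σxy − (Σx)(Σy)/n = 1228 − 1054.142857 = 173.857143
b = Sxy/Sxx = 173.857143/721.714286 = 0.240895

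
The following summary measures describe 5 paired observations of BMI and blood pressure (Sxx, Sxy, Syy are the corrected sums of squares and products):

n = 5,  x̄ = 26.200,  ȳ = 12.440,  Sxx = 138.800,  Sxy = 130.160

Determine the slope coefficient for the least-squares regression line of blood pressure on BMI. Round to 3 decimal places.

0.938

b = Sxy/Sxx = 130.16/138.8 = 0.937752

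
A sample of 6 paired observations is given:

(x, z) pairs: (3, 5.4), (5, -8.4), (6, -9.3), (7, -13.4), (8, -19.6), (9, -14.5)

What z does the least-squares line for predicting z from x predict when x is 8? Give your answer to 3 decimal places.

n = 6, Σx = 38, Σy = -59.8, Σxy = -462.7, Σx² = 264
Sxx = Σx² − (Σx)²/n = 264 − 240.666667 = 23.333333
Sxy = Σxy − (Σx)(Σy)/n = -462.7 − (-378.733333) = -83.966667
b = Sxy/Sxx = -83.966667/23.333333 = -3.598571
a = ȳ − b·x̄ = -9.966667 − (-3.598571)·6.333333 = 12.824286
ŷ(8) = a + b·8 = 12.824286 + (-3.598571)·8 = -15.964286

-15.964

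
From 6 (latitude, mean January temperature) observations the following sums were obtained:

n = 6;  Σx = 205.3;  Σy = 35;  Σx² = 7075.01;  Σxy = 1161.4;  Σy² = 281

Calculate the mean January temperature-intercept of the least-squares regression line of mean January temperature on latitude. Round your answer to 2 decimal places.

30.43

Sxx = Σx² − (Σx)²/n = 7075.01 − 7024.681667 = 50.328333
Sxy = Σxy − (Σx)(Σy)/n = 1161.4 − 1197.583333 = -36.183333
b = Sxy/Sxx = -36.183333/50.328333 = -0.718946
a = ȳ − b·x̄ = 5.833333 − (-0.718946)·34.216667 = 30.433255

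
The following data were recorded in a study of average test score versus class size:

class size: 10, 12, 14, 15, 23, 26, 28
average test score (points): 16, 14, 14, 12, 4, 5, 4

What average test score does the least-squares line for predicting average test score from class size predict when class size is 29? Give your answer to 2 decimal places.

n = 7, Σx = 128, Σy = 69, Σxy = 1038, Σx² = 2654
Sxx = Σx² − (Σx)²/n = 2654 − 2340.571429 = 313.428571
Sxy = Σxy − (Σx)(Σy)/n = 1038 − 1261.714286 = -223.714286
b = Sxy/Sxx = -223.714286/313.428571 = -0.713765
a = ȳ − b·x̄ = 9.857143 − (-0.713765)·18.285714 = 22.908842
ŷ(29) = a + b·29 = 22.908842 + (-0.713765)·29 = 2.209663

2.21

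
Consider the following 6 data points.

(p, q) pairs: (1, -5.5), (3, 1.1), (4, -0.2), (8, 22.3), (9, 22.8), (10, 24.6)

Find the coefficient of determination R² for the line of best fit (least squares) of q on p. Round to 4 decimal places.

n = 6, Σx = 35, Σy = 65.1, Σxy = 626.6, Σx² = 271, Σy² = 1653.79
Sxx = Σx² − (Σx)²/n = 271 − 204.166667 = 66.833333
Sxy = Σxy − (Σx)(Σy)/n = 626.6 − 379.75 = 246.85
Syy = Σy² − (Σy)²/n = 1653.79 − 706.335 = 947.455
R² = Sxy²/(Sxx·Syy) = (246.85)²/(66.833333·947.455) = 0.962309

0.9623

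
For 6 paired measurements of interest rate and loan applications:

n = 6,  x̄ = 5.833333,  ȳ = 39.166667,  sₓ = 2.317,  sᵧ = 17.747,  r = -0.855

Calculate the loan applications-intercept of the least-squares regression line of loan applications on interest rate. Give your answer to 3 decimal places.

77.368

b = r · sᵧ/sₓ = -0.855 · 17.747/2.317 = -6.548850
a = ȳ − b·x̄ = 39.166667 − (-6.548850)·5.833333 = 77.368289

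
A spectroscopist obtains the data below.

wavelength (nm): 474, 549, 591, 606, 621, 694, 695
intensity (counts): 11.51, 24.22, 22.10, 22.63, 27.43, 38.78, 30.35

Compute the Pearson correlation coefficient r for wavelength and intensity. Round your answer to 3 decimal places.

n = 7, Σx = 4230, Σy = 177.02, Σxy = 110568, Σx² = 2592896, Σy² = 4897.0312
Sxx = Σx² − (Σx)²/n = 2592896 − 2556128.571429 = 36767.428571
Sxy = Σxy − (Σx)(Σy)/n = 110568 − 106970.657143 = 3597.342857
Syy = Σy² − (Σy)²/n = 4897.0312 − 4476.582914 = 420.448286
r = Sxy/√(Sxx·Syy) = 3597.342857/√(15458802.312980) = 3597.342857/3931.768344 = 0.914943

0.915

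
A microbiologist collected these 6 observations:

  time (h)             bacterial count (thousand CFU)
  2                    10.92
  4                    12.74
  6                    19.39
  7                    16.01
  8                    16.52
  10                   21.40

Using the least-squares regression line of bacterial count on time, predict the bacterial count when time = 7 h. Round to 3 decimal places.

17.170

n = 6, Σx = 37, Σy = 96.98, Σxy = 647.37, Σx² = 269
Sxx = Σx² − (Σx)²/n = 269 − 228.166667 = 40.833333
Sxy = Σxy − (Σx)(Σy)/n = 647.37 − 598.043333 = 49.326667
b = Sxy/Sxx = 49.326667/40.833333 = 1.208
a = ȳ − b·x̄ = 16.163333 − 1.208·6.166667 = 8.714
ŷ(7) = a + b·7 = 8.714 + 1.208·7 = 17.17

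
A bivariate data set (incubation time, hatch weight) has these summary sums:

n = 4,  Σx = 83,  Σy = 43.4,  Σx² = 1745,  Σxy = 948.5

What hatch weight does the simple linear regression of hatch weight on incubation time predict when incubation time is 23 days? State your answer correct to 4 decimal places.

Sxx = Σx² − (Σx)²/n = 1745 − 1722.25 = 22.75
Sxy = Σxy − (Σx)(Σy)/n = 948.5 − 900.55 = 47.95
b = Sxy/Sxx = 47.95/22.75 = 2.107692
a = ȳ − b·x̄ = 10.85 − 2.107692·20.75 = -32.884615
ŷ(23) = a + b·23 = -32.884615 + 2.107692·23 = 15.592308

15.5923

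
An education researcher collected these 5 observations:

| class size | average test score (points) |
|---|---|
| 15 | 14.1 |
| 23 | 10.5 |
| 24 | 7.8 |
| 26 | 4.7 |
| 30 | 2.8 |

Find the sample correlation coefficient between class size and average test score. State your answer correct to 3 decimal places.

n = 5, Σx = 118, Σy = 39.9, Σxy = 846.4, Σx² = 2906, Σy² = 399.83
Sxx = Σx² − (Σx)²/n = 2906 − 2784.8 = 121.2
Sxy = Σxy − (Σx)(Σy)/n = 846.4 − 941.64 = -95.24
Syy = Σy² − (Σy)²/n = 399.83 − 318.402 = 81.428
r = Sxy/√(Sxx·Syy) = -95.24/√(9869.0736) = -95.24/99.343211 = -0.958697

-0.959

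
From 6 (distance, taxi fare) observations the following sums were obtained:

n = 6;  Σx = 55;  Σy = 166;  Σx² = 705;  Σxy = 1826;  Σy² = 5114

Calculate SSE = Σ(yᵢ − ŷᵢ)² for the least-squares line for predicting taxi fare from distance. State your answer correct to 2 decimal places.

60.16

Sxx = Σx² − (Σx)²/n = 705 − 504.166667 = 200.833333
Sxy = Σxy − (Σx)(Σy)/n = 1826 − 1521.666667 = 304.333333
Syy = Σy² − (Σy)²/n = 5114 − 4592.666667 = 521.333333
b = Sxy/Sxx = 304.333333/200.833333 = 1.515353
SSE = Syy − b·Sxy = 521.333333 − 1.515353·304.333333 = 60.160996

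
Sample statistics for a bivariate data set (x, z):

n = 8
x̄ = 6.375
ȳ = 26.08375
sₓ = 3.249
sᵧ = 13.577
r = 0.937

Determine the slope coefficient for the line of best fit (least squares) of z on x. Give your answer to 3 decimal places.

3.916

b = r · sᵧ/sₓ = 0.937 · 13.577/3.249 = 3.915558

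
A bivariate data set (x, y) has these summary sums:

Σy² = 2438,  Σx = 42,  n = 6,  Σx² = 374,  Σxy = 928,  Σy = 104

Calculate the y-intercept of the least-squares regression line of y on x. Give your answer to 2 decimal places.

Sxx = Σx² − (Σx)²/n = 374 − 294 = 80
Sxy = Σxy − (Σx)(Σy)/n = 928 − 728 = 200
b = Sxy/Sxx = 200/80 = 2.5
a = ȳ − b·x̄ = 17.333333 − 2.5·7 = -0.166667

-0.17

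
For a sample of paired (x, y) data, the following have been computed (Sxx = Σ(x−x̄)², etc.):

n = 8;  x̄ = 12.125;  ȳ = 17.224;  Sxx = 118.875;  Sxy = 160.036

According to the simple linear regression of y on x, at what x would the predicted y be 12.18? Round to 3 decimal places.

8.378

b = Sxy/Sxx = 160.036/118.875 = 1.346254
a = ȳ − b·x̄ = 17.224 − 1.346254·12.125 = 0.900665
Set a + b·x = 12.18: x = (12.18 − 0.900665) / 1.346254 = 8.378309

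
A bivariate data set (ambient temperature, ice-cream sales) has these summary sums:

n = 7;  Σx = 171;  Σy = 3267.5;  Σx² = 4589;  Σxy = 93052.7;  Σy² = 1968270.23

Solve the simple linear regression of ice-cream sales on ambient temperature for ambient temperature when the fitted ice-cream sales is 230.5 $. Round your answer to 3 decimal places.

17.077

Sxx = Σx² − (Σx)²/n = 4589 − 4177.285714 = 411.714286
Sxy = Σxy − (Σx)(Σy)/n = 93052.7 − 79820.357143 = 13232.342857
b = Sxy/Sxx = 13232.342857/411.714286 = 32.139625
a = ȳ − b·x̄ = 466.785714 − 32.139625·24.428571 = -318.339417
Set a + b·x = 230.5: x = (230.5 − (-318.339417)) / 32.139625 = 17.076721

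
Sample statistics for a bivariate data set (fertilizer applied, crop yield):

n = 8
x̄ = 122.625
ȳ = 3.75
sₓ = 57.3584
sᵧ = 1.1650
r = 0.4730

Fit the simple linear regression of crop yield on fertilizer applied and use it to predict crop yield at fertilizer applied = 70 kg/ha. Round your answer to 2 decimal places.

b = r · sᵧ/sₓ = 0.473 · 1.165/57.3584 = 0.009607
a = ȳ − b·x̄ = 3.75 − 0.009607·122.625 = 2.571936
ŷ(70) = a + b·70 = 2.571936 + 0.009607·70 = 3.244429

3.24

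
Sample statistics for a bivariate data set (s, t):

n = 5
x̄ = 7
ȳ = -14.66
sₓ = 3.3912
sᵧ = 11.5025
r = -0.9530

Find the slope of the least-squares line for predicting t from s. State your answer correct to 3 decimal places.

-3.232

b = r · sᵧ/sₓ = -0.953 · 11.5025/3.3912 = -3.232449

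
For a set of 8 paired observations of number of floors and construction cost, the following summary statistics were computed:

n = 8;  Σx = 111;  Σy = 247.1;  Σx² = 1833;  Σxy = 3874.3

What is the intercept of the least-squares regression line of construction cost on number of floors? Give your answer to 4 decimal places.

9.7682

Sxx = Σx² − (Σx)²/n = 1833 − 1540.125 = 292.875
Sxy = Σxy − (Σx)(Σy)/n = 3874.3 − 3428.5125 = 445.7875
b = Sxy/Sxx = 445.7875/292.875 = 1.522108
a = ȳ − b·x̄ = 30.8875 − 1.522108·13.875 = 9.768246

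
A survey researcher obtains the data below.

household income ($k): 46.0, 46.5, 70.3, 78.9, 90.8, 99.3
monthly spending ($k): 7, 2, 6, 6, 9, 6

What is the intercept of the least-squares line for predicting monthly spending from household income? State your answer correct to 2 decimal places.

2.15

n = 6, Σx = 431.8, Σy = 36, Σxy = 2723.2, Σx² = 33550.68
Sxx = Σx² − (Σx)²/n = 33550.68 − 31075.206667 = 2475.473333
Sxy = Σxy − (Σx)(Σy)/n = 2723.2 − 2590.8 = 132.4
b = Sxy/Sxx = 132.4/2475.473333 = 0.053485
a = ȳ − b·x̄ = 6 − 0.053485·71.966667 = 2.150883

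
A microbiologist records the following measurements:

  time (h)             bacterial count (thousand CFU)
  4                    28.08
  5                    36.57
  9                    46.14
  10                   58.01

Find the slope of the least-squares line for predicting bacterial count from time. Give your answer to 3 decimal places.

4.190

n = 4, Σx = 28, Σy = 168.8, Σxy = 1290.53, Σx² = 222
Sxx = Σx² − (Σx)²/n = 222 − 196 = 26
Sxy = Σxy − (Σx)(Σy)/n = 1290.53 − 1181.6 = 108.93
b = Sxy/Sxx = 108.93/26 = 4.189615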